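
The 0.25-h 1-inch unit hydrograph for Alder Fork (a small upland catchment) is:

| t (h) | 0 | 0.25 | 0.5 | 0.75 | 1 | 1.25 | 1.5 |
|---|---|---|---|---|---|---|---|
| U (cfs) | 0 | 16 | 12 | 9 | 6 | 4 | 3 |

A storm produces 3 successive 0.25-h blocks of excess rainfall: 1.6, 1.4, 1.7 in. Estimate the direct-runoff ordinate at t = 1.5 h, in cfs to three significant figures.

By discrete convolution, Q_j = Σ (P_i / 1 in) · U_{j−i}.
At t = 1.5 h (j=6): Q = (1.6/1)·3 + (1.4/1)·4 + (1.7/1)·6 = 20.6 cfs.

Q ≈ 20.6 cfs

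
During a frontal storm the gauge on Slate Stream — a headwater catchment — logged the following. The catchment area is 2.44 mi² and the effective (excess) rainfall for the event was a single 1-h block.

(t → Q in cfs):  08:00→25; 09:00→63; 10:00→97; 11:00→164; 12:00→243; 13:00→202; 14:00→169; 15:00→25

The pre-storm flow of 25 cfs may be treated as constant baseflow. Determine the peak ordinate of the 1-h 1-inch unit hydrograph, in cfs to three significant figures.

U_p ≈ 436 cfs

Direct runoff: 0.0, 38.0, 72.0, 139.0, 218.0, 177.0, 144.0, 0.0 cfs; ΣQ_DR = 788.0 cfs, peak = 218.0 cfs.
Runoff depth d = ΣQ_DR·Δt / A = 788.0 × 3600 / (2.44 mi²) = 0.5004 in.
The 1-inch UH is the DRH scaled by (1 in)/d, so U_p = 218.0 × 1/0.5004 = 436 cfs.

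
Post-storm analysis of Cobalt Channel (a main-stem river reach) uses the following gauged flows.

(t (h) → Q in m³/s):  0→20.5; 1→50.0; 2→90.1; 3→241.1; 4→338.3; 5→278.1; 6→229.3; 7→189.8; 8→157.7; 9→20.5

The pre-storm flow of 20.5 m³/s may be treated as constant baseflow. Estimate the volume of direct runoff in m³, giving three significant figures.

Direct-runoff ordinates (Q − Q_b): 0.0, 29.5, 69.6, 220.6, 317.8, 257.6, 208.8, 169.3, 137.2, 0.0 m³/s.
ΣQ_DR = 1410 m³/s.
With Δt = 1 h = 3600 s, V = ΣQ_DR · Δt = 1410 × 3600 = 5.08 × 10^6 m³.

V ≈ 5.08 × 10^6 m³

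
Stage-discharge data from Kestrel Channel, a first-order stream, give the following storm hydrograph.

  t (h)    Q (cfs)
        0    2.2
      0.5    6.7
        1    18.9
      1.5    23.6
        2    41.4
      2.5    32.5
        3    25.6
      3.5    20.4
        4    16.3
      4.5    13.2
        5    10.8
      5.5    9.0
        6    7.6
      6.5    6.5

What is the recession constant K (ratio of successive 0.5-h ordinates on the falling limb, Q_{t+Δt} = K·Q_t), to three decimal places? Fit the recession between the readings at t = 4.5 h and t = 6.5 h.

K ≈ 0.838

Using the recession-limb readings at t = 4.5 h and t = 6.5 h: Q falls from 13.2 to 6.5 cfs over 4 intervals.
K = (Q₂/Q₁)^(1/4) = (6.5/13.2)^(1/4) = 0.838.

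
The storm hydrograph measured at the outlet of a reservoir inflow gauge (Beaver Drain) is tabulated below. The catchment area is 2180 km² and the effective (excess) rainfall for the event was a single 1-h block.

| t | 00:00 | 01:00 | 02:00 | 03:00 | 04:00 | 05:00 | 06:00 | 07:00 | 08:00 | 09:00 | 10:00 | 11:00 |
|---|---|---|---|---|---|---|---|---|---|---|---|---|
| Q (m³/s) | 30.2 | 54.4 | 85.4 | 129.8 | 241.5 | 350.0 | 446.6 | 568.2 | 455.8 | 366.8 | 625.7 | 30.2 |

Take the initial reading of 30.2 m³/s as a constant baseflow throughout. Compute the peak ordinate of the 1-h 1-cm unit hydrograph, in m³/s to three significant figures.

Direct runoff: 0.0, 24.2, 55.2, 99.6, 211.3, 319.8, 416.4, 538.0, 425.6, 336.6, 595.5, 0.0 m³/s; ΣQ_DR = 3022 m³/s, peak = 595.5 m³/s.
Runoff depth d = ΣQ_DR·Δt / A = 3022 × 3600 / (2180 km²) = 4.991 mm.
The 1-cm UH is the DRH scaled by (10 mm)/d, so U_p = 595.5 × 10/4.991 = 1190 m³/s.

U_p ≈ 1190 m³/s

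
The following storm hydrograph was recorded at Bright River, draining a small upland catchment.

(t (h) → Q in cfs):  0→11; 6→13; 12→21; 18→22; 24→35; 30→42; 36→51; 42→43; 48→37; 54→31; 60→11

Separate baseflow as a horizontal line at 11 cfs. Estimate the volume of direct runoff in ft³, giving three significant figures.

V ≈ 4.23 × 10^6 ft³

Direct-runoff ordinates (Q − Q_b): 0.0, 2.0, 10.0, 11.0, 24.0, 31.0, 40.0, 32.0, 26.0, 20.0, 0.0 cfs.
ΣQ_DR = 196.0 cfs.
With Δt = 6 h = 21600 s, V = ΣQ_DR · Δt = 196.0 × 21600 = 4.23 × 10^6 ft³.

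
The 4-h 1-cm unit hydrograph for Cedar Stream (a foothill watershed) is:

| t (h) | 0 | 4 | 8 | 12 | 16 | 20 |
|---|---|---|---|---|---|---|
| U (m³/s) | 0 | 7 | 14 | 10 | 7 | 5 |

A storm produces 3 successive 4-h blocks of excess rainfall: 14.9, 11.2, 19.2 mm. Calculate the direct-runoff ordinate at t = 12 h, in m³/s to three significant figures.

Q ≈ 44.0 m³/s

By discrete convolution, Q_j = Σ (P_i / 10 mm) · U_{j−i}.
At t = 12 h (j=3): Q = (14.9/10)·10 + (11.2/10)·14 + (19.2/10)·7 = 44.0 m³/s.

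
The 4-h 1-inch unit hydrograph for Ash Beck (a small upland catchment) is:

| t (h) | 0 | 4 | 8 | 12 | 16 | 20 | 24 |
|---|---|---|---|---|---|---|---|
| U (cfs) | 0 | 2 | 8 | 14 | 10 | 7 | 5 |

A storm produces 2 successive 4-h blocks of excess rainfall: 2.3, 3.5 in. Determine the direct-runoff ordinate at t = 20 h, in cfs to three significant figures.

By discrete convolution, Q_j = Σ (P_i / 1 in) · U_{j−i}.
At t = 20 h (j=5): Q = (2.3/1)·7 + (3.5/1)·10 = 51.1 cfs.

Q ≈ 51.1 cfs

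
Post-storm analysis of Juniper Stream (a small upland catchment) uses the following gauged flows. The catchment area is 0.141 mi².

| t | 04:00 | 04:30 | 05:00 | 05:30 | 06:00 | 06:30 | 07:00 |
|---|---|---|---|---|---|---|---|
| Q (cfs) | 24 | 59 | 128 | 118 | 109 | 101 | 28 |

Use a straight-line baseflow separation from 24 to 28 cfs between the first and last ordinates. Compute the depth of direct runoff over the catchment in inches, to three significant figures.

Direct runoff: 0.00, 34.33, 102.67, 92.00, 82.33, 73.67, 0.00 cfs; ΣQ_DR = 385.0 cfs.
V = ΣQ_DR · Δt = 385.0 × 1800 s = 6.930 × 10^5 ft³.
Over A = 0.141 mi², depth = V / A = 2.12 in.

d ≈ 2.12 in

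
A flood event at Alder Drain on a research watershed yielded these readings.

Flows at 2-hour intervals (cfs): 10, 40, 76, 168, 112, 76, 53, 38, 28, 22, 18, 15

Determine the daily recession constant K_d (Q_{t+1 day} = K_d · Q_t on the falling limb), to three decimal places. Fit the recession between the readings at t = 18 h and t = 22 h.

K_d ≈ 0.100

Between t = 18 h and t = 22 h the flow falls from 22 to 15 cfs over 2×2 h = 4 h.
Per-interval ratio K = (15/22)^(1/2) = 0.8257; K_d = K^(24/2) = 0.100.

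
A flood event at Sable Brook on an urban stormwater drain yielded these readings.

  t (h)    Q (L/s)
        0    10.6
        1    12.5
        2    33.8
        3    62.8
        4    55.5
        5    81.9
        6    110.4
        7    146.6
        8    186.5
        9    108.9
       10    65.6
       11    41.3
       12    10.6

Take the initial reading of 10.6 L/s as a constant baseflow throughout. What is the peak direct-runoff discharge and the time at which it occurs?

Subtracting baseflow gives direct-runoff ordinates: 0.0, 1.9, 23.2, 52.2, 44.9, 71.3, 99.8, 136.0, 175.9, 98.3, 55.0, 30.7, 0.0 L/s.
The maximum is 175.9 L/s, occurring at the reading for t = 8 h.

Q_p = 175.9 L/s at t = 8 h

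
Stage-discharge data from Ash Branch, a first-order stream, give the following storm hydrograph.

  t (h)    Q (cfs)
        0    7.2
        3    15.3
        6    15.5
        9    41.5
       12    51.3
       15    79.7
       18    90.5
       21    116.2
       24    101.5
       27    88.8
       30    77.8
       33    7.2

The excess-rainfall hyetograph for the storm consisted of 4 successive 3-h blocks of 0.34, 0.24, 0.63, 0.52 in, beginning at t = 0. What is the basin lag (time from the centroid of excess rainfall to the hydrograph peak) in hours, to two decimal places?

Centroid of excess rainfall: t_c = Σ P_i·t̄_i / ΣP_i = 6.8064 h (block centres at 1.5, 4.5, 7.5, 10.5 h).
Hydrograph peak occurs at t = 21 h, so basin lag t_L = 21 − 6.8064 = 14.19 h.

t_L ≈ 14.19 h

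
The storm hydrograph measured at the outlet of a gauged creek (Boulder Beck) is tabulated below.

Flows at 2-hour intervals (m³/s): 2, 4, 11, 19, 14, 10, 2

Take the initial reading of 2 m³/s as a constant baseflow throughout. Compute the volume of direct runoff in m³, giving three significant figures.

Direct-runoff ordinates (Q − Q_b): 0.0, 2.0, 9.0, 17.0, 12.0, 8.0, 0.0 m³/s.
ΣQ_DR = 48.00 m³/s.
With Δt = 2 h = 7200 s, V = ΣQ_DR · Δt = 48.00 × 7200 = 3.46 × 10^5 m³.

V ≈ 3.46 × 10^5 m³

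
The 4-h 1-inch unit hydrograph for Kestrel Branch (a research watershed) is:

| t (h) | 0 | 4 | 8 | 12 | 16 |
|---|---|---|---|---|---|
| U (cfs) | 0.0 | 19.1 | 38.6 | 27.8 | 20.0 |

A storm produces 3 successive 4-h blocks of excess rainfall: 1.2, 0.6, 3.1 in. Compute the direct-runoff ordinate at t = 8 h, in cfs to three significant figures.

By discrete convolution, Q_j = Σ (P_i / 1 in) · U_{j−i}.
At t = 8 h (j=2): Q = (1.2/1)·38.6 + (0.6/1)·19.1 + (3.1/1)·0.0 = 57.8 cfs.

Q ≈ 57.8 cfs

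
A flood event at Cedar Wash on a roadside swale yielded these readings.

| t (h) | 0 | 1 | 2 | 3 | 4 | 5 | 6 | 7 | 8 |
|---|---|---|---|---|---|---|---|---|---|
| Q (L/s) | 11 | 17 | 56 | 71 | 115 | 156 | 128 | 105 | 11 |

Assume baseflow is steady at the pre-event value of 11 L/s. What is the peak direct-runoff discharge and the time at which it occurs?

Subtracting baseflow gives direct-runoff ordinates: 0.0, 6.0, 45.0, 60.0, 104.0, 145.0, 117.0, 94.0, 0.0 L/s.
The maximum is 145.0 L/s, occurring at the reading for t = 5 h.

Q_p = 145.0 L/s at t = 5 h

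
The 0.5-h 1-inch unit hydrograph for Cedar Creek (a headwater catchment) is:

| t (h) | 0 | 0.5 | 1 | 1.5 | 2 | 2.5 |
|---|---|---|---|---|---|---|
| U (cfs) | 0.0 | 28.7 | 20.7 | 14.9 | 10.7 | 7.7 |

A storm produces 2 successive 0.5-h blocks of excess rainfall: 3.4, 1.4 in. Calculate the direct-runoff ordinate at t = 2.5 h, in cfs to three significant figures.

By discrete convolution, Q_j = Σ (P_i / 1 in) · U_{j−i}.
At t = 2.5 h (j=5): Q = (3.4/1)·7.7 + (1.4/1)·10.7 = 41.2 cfs.

Q ≈ 41.2 cfs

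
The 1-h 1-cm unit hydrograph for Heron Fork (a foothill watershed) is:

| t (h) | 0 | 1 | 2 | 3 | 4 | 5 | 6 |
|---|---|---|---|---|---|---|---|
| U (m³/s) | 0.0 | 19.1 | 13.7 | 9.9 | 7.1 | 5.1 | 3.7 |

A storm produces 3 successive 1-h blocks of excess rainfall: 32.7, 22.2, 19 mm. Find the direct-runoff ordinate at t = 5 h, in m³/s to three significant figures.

By discrete convolution, Q_j = Σ (P_i / 10 mm) · U_{j−i}.
At t = 5 h (j=5): Q = (32.7/10)·5.1 + (22.2/10)·7.1 + (19/10)·9.9 = 51.2 m³/s.

Q ≈ 51.2 m³/s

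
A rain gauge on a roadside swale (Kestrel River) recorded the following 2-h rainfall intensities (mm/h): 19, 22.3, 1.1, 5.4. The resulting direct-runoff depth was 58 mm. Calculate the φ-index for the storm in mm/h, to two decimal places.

Only the 2 blocks with intensity above φ contribute runoff: 19, 22.3 mm/h.
Σ(I−φ)·Δt = d  ⇒  (19+22.3 − 2φ)·2 = 58
φ = (41.30 − 58/2) / 2 = 6.15 mm/h.

φ ≈ 6.15 mm/h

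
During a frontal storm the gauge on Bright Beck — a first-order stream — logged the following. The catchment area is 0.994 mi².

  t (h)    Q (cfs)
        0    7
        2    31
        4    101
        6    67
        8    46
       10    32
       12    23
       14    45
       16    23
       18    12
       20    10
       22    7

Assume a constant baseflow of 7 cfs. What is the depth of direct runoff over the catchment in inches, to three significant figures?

Direct runoff: 0.0, 24.0, 94.0, 60.0, 39.0, 25.0, 16.0, 38.0, 16.0, 5.0, 3.0, 0.0 cfs; ΣQ_DR = 320.0 cfs.
V = ΣQ_DR · Δt = 320.0 × 7200 s = 2.304 × 10^6 ft³.
Over A = 0.994 mi², depth = V / A = 0.998 in.

d ≈ 0.998 in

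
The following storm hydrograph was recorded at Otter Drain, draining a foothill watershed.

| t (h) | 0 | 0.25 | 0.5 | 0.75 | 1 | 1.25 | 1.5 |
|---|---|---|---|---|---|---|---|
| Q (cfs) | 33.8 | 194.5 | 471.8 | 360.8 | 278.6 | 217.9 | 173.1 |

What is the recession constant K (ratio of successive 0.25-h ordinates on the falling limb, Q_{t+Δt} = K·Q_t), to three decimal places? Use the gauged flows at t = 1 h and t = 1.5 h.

Using the recession-limb readings at t = 1 h and t = 1.5 h: Q falls from 278.6 to 173.1 cfs over 2 intervals.
K = (Q₂/Q₁)^(1/2) = (173.1/278.6)^(1/2) = 0.788.

K ≈ 0.788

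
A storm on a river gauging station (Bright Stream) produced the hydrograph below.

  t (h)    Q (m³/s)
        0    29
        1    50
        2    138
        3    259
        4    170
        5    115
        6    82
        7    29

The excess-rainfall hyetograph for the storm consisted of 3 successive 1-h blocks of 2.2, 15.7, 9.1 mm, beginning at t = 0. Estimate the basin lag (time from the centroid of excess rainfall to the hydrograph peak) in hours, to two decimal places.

Centroid of excess rainfall: t_c = Σ P_i·t̄_i / ΣP_i = 1.7556 h (block centres at 0.5, 1.5, 2.5 h).
Hydrograph peak occurs at t = 3 h, so basin lag t_L = 3 − 1.7556 = 1.24 h.

t_L ≈ 1.24 h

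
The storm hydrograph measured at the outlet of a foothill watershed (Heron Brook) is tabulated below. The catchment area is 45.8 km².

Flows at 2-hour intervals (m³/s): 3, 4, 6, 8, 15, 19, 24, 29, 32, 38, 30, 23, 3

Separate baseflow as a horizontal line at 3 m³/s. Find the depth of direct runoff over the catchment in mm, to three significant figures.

d ≈ 30.7 mm

Direct runoff: 0.0, 1.0, 3.0, 5.0, 12.0, 16.0, 21.0, 26.0, 29.0, 35.0, 27.0, 20.0, 0.0 m³/s; ΣQ_DR = 195.0 m³/s.
V = ΣQ_DR · Δt = 195.0 × 7200 s = 1.404 × 10^6 m³.
Over A = 45.8 km², depth = V / A = 30.7 mm.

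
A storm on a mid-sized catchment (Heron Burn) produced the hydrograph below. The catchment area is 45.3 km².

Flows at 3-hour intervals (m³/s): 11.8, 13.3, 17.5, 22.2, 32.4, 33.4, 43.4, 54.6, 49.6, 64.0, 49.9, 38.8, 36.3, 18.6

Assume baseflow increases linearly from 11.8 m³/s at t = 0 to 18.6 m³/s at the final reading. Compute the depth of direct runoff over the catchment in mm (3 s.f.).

d ≈ 65.1 mm

Direct runoff: 0.00, 0.98, 4.65, 8.83, 18.51, 18.98, 28.46, 39.14, 33.62, 47.49, 32.87, 21.25, 18.22, 0.00 m³/s; ΣQ_DR = 273.0 m³/s.
V = ΣQ_DR · Δt = 273.0 × 10800 s = 2.948 × 10^6 m³.
Over A = 45.3 km², depth = V / A = 65.1 mm.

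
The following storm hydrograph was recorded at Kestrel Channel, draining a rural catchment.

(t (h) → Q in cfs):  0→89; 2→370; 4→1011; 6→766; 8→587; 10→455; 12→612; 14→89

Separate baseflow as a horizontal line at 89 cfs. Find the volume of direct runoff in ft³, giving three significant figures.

V ≈ 2.35 × 10^7 ft³

Direct-runoff ordinates (Q − Q_b): 0.0, 281.0, 922.0, 677.0, 498.0, 366.0, 523.0, 0.0 cfs.
ΣQ_DR = 3267 cfs.
With Δt = 2 h = 7200 s, V = ΣQ_DR · Δt = 3267 × 7200 = 2.35 × 10^7 ft³.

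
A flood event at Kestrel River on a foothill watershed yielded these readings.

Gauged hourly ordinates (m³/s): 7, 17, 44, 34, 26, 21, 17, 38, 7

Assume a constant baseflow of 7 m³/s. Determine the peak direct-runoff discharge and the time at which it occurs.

Subtracting baseflow gives direct-runoff ordinates: 0.0, 10.0, 37.0, 27.0, 19.0, 14.0, 10.0, 31.0, 0.0 m³/s.
The maximum is 37.0 m³/s, occurring at the reading for t = 2 h.

Q_p = 37.0 m³/s at t = 2 h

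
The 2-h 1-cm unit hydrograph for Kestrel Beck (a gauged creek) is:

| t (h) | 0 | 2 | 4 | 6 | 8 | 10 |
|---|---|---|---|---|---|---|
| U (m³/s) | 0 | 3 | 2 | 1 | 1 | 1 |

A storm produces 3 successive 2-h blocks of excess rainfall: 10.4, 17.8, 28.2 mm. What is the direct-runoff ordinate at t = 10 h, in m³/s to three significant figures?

By discrete convolution, Q_j = Σ (P_i / 10 mm) · U_{j−i}.
At t = 10 h (j=5): Q = (10.4/10)·1 + (17.8/10)·1 + (28.2/10)·1 = 5.64 m³/s.

Q ≈ 5.64 m³/s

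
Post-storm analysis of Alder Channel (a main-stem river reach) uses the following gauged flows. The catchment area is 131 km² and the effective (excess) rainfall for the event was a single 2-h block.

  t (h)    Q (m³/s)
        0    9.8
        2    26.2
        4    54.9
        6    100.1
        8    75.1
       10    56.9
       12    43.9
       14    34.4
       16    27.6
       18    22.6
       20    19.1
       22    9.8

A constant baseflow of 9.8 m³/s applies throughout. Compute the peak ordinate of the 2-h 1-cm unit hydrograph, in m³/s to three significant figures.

U_p ≈ 45.3 m³/s

Direct runoff: 0.0, 16.4, 45.1, 90.3, 65.3, 47.1, 34.1, 24.6, 17.8, 12.8, 9.3, 0.0 m³/s; ΣQ_DR = 362.8 m³/s, peak = 90.3 m³/s.
Runoff depth d = ΣQ_DR·Δt / A = 362.8 × 7200 / (131 km²) = 19.94 mm.
The 1-cm UH is the DRH scaled by (10 mm)/d, so U_p = 90.3 × 10/19.94 = 45.3 m³/s.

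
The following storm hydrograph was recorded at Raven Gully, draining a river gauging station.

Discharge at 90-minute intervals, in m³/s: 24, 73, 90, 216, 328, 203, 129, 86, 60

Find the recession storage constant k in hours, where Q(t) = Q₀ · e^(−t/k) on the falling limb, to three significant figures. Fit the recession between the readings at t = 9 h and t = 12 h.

k ≈ 3.92 h

On the falling limb, Q drops from 129 to 60 m³/s between t = 9 h and t = 12 h (Δt = 3 h).
k = −Δt / ln(Q₂/Q₁) = −3 / ln(60/129) = 3.92 h.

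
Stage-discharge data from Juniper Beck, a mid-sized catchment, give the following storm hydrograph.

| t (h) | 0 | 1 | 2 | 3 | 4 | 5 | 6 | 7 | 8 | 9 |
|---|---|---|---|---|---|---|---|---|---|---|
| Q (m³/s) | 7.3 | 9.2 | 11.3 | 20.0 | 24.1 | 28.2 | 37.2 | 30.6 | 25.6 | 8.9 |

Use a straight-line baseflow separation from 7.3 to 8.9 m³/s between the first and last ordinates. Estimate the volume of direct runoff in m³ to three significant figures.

V ≈ 4.37 × 10^5 m³

Direct-runoff ordinates (Q − Q_b): 0.00, 1.72, 3.64, 12.17, 16.09, 20.01, 28.83, 22.06, 16.88, 0.00 m³/s.
ΣQ_DR = 121.4 m³/s.
With Δt = 1 h = 3600 s, V = ΣQ_DR · Δt = 121.4 × 3600 = 4.37 × 10^5 m³.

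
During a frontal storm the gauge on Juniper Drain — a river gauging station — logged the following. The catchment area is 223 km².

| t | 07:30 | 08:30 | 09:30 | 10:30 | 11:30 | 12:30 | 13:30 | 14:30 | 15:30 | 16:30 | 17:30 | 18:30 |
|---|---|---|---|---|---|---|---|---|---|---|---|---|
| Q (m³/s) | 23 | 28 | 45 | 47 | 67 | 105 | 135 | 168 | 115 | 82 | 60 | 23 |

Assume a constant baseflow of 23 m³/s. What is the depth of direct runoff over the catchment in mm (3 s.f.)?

Direct runoff: 0.0, 5.0, 22.0, 24.0, 44.0, 82.0, 112.0, 145.0, 92.0, 59.0, 37.0, 0.0 m³/s; ΣQ_DR = 622.0 m³/s.
V = ΣQ_DR · Δt = 622.0 × 3600 s = 2.239 × 10^6 m³.
Over A = 223 km², depth = V / A = 10.0 mm.

d ≈ 10.0 mm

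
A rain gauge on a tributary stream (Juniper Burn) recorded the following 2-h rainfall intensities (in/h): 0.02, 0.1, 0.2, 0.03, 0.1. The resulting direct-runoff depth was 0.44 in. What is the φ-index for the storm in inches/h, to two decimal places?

φ ≈ 0.06 in/h

Only the 3 blocks with intensity above φ contribute runoff: 0.1, 0.2, 0.1 in/h.
Σ(I−φ)·Δt = d  ⇒  (0.1+0.2+0.1 − 3φ)·2 = 0.44
φ = (0.4000 − 0.44/2) / 3 = 0.06 in/h.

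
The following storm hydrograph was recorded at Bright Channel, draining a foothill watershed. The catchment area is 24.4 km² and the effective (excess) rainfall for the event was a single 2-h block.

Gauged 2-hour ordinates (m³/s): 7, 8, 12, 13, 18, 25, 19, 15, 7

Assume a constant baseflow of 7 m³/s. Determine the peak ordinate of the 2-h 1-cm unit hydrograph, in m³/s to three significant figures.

U_p ≈ 10.0 m³/s

Direct runoff: 0.0, 1.0, 5.0, 6.0, 11.0, 18.0, 12.0, 8.0, 0.0 m³/s; ΣQ_DR = 61.00 m³/s, peak = 18.0 m³/s.
Runoff depth d = ΣQ_DR·Δt / A = 61.00 × 7200 / (24.4 km²) = 18.00 mm.
The 1-cm UH is the DRH scaled by (10 mm)/d, so U_p = 18.0 × 10/18.00 = 10.0 m³/s.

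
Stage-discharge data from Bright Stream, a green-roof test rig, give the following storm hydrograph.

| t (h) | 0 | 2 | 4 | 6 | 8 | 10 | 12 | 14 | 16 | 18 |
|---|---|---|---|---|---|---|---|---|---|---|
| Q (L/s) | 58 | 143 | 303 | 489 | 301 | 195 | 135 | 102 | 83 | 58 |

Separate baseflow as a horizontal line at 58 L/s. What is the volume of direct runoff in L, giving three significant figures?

V ≈ 9.27 × 10^6 L

Direct-runoff ordinates (Q − Q_b): 0.0, 85.0, 245.0, 431.0, 243.0, 137.0, 77.0, 44.0, 25.0, 0.0 L/s.
ΣQ_DR = 1287 L/s.
With Δt = 2 h = 7200 s, V = ΣQ_DR · Δt = 1287 × 7200 = 9.27 × 10^6 L.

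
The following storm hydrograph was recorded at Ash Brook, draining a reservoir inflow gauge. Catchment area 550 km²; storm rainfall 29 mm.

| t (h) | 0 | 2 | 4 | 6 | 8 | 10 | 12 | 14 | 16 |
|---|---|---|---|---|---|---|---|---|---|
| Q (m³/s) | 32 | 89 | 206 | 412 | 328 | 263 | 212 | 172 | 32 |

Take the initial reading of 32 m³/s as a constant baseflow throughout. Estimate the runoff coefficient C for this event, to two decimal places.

ΣQ_DR = 1458 m³/s; V = ΣQ_DR·Δt = 1.050 × 10^7 m³.
Runoff depth d = V / A = 19.09 mm.
C = d / P = 19.09 / 29 = 0.66.

C ≈ 0.66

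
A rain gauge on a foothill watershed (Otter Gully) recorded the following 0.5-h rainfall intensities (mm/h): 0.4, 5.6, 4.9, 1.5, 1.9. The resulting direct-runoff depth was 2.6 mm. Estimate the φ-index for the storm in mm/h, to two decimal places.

φ ≈ 2.65 mm/h

Only the 2 blocks with intensity above φ contribute runoff: 5.6, 4.9 mm/h.
Σ(I−φ)·Δt = d  ⇒  (5.6+4.9 − 2φ)·0.5 = 2.6
φ = (10.50 − 2.6/0.5) / 2 = 2.65 mm/h.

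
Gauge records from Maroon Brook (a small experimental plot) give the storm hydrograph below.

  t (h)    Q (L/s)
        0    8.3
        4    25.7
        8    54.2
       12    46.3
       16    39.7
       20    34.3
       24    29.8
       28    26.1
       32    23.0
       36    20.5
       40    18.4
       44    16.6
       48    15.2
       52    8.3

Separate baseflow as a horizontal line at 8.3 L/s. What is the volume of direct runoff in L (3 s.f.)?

V ≈ 3.60 × 10^6 L

Direct-runoff ordinates (Q − Q_b): 0.0, 17.4, 45.9, 38.0, 31.4, 26.0, 21.5, 17.8, 14.7, 12.2, 10.1, 8.3, 6.9, 0.0 L/s.
ΣQ_DR = 250.2 L/s.
With Δt = 4 h = 14400 s, V = ΣQ_DR · Δt = 250.2 × 14400 = 3.60 × 10^6 L.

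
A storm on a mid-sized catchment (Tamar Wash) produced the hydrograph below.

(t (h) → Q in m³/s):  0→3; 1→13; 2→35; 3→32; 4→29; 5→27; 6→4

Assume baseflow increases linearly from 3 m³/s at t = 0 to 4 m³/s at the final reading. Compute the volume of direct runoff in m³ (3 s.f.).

V ≈ 4.27 × 10^5 m³

Direct-runoff ordinates (Q − Q_b): 0.00, 9.83, 31.67, 28.50, 25.33, 23.17, 0.00 m³/s.
ΣQ_DR = 118.5 m³/s.
With Δt = 1 h = 3600 s, V = ΣQ_DR · Δt = 118.5 × 3600 = 4.27 × 10^5 m³.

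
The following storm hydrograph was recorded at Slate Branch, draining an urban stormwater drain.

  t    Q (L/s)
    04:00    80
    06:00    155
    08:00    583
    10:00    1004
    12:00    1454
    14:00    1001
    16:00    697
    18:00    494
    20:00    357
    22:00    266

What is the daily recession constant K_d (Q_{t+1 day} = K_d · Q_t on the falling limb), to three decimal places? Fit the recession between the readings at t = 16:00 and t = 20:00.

Between t = 16:00 and t = 20:00 the flow falls from 697 to 357 L/s over 2×2 h = 4 h.
Per-interval ratio K = (357/697)^(1/2) = 0.7157; K_d = K^(24/2) = 0.018.

K_d ≈ 0.018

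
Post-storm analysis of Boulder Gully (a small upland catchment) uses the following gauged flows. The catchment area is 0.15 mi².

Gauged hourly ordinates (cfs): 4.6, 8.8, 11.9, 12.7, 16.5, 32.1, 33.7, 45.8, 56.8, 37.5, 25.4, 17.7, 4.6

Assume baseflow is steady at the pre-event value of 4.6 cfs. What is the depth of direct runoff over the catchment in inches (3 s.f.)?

d ≈ 2.57 in

Direct runoff: 0.0, 4.2, 7.3, 8.1, 11.9, 27.5, 29.1, 41.2, 52.2, 32.9, 20.8, 13.1, 0.0 cfs; ΣQ_DR = 248.3 cfs.
V = ΣQ_DR · Δt = 248.3 × 3600 s = 8.939 × 10^5 ft³.
Over A = 0.15 mi², depth = V / A = 2.57 in.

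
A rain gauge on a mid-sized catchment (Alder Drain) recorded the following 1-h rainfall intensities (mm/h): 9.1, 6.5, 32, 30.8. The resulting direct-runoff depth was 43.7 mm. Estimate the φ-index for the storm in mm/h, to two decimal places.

Only the 2 blocks with intensity above φ contribute runoff: 32, 30.8 mm/h.
Σ(I−φ)·Δt = d  ⇒  (32+30.8 − 2φ)·1 = 43.7
φ = (62.80 − 43.7/1) / 2 = 9.55 mm/h.

φ ≈ 9.55 mm/h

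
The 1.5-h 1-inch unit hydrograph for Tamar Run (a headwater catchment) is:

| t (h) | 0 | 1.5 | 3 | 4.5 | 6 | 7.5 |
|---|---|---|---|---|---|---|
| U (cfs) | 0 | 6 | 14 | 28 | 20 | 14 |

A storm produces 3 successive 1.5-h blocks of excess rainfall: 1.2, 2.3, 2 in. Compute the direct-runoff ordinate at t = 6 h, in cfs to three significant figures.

By discrete convolution, Q_j = Σ (P_i / 1 in) · U_{j−i}.
At t = 6 h (j=4): Q = (1.2/1)·20 + (2.3/1)·28 + (2/1)·14 = 116 cfs.

Q ≈ 116 cfs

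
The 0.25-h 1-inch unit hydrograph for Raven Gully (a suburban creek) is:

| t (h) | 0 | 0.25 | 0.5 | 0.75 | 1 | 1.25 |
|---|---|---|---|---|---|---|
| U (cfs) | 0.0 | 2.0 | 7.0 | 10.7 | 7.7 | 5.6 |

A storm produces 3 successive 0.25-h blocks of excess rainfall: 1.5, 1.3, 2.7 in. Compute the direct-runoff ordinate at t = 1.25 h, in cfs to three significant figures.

By discrete convolution, Q_j = Σ (P_i / 1 in) · U_{j−i}.
At t = 1.25 h (j=5): Q = (1.5/1)·5.6 + (1.3/1)·7.7 + (2.7/1)·10.7 = 47.3 cfs.

Q ≈ 47.3 cfs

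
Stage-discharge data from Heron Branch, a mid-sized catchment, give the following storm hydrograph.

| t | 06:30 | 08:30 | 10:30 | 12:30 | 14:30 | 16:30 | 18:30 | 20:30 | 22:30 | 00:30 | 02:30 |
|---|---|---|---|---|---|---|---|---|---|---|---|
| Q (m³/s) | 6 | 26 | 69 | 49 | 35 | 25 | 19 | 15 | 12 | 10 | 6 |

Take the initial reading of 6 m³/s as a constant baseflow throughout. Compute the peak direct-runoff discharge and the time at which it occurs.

Q_p = 63.0 m³/s at t = 10:30

Subtracting baseflow gives direct-runoff ordinates: 0.0, 20.0, 63.0, 43.0, 29.0, 19.0, 13.0, 9.0, 6.0, 4.0, 0.0 m³/s.
The maximum is 63.0 m³/s, occurring at the reading for t = 10:30.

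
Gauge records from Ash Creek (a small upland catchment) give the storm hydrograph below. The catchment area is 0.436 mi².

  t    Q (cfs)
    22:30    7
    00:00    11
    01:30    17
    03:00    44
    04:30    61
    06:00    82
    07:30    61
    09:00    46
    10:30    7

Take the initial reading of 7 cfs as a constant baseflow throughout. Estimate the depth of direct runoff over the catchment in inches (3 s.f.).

d ≈ 1.46 in

Direct runoff: 0.0, 4.0, 10.0, 37.0, 54.0, 75.0, 54.0, 39.0, 0.0 cfs; ΣQ_DR = 273.0 cfs.
V = ΣQ_DR · Δt = 273.0 × 5400 s = 1.474 × 10^6 ft³.
Over A = 0.436 mi², depth = V / A = 1.46 in.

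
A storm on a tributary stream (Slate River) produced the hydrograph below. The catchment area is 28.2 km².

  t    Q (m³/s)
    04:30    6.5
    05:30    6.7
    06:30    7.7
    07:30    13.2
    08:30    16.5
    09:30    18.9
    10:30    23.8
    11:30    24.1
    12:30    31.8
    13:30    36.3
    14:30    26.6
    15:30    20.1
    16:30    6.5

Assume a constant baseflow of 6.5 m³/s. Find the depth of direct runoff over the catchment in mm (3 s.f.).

Direct runoff: 0.0, 0.2, 1.2, 6.7, 10.0, 12.4, 17.3, 17.6, 25.3, 29.8, 20.1, 13.6, 0.0 m³/s; ΣQ_DR = 154.2 m³/s.
V = ΣQ_DR · Δt = 154.2 × 3600 s = 5.551 × 10^5 m³.
Over A = 28.2 km², depth = V / A = 19.7 mm.

d ≈ 19.7 mm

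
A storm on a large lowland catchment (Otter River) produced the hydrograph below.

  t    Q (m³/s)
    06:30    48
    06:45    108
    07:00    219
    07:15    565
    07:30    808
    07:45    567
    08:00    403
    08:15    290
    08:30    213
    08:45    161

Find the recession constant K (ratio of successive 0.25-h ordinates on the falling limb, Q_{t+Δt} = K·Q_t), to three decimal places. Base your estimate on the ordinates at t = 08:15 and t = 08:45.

Using the recession-limb readings at t = 08:15 and t = 08:45: Q falls from 290 to 161 m³/s over 2 intervals.
K = (Q₂/Q₁)^(1/2) = (161/290)^(1/2) = 0.745.

K ≈ 0.745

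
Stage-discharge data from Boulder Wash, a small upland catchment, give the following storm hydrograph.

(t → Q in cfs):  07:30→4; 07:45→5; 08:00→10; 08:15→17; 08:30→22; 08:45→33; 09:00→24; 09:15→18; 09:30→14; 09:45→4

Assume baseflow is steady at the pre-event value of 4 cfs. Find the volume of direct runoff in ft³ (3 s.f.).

Direct-runoff ordinates (Q − Q_b): 0.0, 1.0, 6.0, 13.0, 18.0, 29.0, 20.0, 14.0, 10.0, 0.0 cfs.
ΣQ_DR = 111.0 cfs.
With Δt = 0.25 h = 900 s, V = ΣQ_DR · Δt = 111.0 × 900 = 99900 ft³.

V ≈ 99900 ft³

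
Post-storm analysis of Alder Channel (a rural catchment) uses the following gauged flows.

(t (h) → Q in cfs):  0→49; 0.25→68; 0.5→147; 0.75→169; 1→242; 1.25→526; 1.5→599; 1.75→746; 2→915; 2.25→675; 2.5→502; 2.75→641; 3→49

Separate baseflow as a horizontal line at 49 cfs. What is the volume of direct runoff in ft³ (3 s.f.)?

V ≈ 4.22 × 10^6 ft³

Direct-runoff ordinates (Q − Q_b): 0.0, 19.0, 98.0, 120.0, 193.0, 477.0, 550.0, 697.0, 866.0, 626.0, 453.0, 592.0, 0.0 cfs.
ΣQ_DR = 4691 cfs.
With Δt = 0.25 h = 900 s, V = ΣQ_DR · Δt = 4691 × 900 = 4.22 × 10^6 ft³.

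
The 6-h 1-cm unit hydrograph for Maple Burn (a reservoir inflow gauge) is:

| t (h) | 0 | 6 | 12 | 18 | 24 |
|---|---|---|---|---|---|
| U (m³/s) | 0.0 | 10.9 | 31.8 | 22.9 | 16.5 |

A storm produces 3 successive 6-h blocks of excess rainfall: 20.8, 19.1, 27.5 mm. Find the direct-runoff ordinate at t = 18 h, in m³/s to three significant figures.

By discrete convolution, Q_j = Σ (P_i / 10 mm) · U_{j−i}.
At t = 18 h (j=3): Q = (20.8/10)·22.9 + (19.1/10)·31.8 + (27.5/10)·10.9 = 138 m³/s.

Q ≈ 138 m³/s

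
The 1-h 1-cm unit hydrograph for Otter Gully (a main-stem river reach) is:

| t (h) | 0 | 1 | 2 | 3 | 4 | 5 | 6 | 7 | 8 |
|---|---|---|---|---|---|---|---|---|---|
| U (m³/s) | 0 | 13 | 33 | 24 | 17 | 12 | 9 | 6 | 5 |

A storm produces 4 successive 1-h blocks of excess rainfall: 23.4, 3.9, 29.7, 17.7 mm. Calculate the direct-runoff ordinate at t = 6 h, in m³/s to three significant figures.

By discrete convolution, Q_j = Σ (P_i / 10 mm) · U_{j−i}.
At t = 6 h (j=6): Q = (23.4/10)·9 + (3.9/10)·12 + (29.7/10)·17 + (17.7/10)·24 = 119 m³/s.

Q ≈ 119 m³/s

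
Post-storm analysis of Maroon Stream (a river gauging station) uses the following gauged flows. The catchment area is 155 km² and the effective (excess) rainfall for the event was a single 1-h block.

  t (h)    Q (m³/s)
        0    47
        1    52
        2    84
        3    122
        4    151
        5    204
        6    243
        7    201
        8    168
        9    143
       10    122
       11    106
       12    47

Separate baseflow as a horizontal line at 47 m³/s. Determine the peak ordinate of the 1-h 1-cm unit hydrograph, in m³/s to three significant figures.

Direct runoff: 0.0, 5.0, 37.0, 75.0, 104.0, 157.0, 196.0, 154.0, 121.0, 96.0, 75.0, 59.0, 0.0 m³/s; ΣQ_DR = 1079 m³/s, peak = 196.0 m³/s.
Runoff depth d = ΣQ_DR·Δt / A = 1079 × 3600 / (155 km²) = 25.06 mm.
The 1-cm UH is the DRH scaled by (10 mm)/d, so U_p = 196.0 × 10/25.06 = 78.2 m³/s.

U_p ≈ 78.2 m³/s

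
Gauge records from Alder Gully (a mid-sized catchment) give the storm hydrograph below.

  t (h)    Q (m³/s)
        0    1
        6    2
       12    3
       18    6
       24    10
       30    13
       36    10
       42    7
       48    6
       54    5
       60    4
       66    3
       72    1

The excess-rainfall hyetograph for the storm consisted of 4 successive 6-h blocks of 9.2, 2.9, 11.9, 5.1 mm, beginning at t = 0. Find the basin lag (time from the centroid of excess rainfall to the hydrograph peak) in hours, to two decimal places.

Centroid of excess rainfall: t_c = Σ P_i·t̄_i / ΣP_i = 11.6598 h (block centres at 3, 9, 15, 21 h).
Hydrograph peak occurs at t = 30 h, so basin lag t_L = 30 − 11.6598 = 18.34 h.

t_L ≈ 18.34 h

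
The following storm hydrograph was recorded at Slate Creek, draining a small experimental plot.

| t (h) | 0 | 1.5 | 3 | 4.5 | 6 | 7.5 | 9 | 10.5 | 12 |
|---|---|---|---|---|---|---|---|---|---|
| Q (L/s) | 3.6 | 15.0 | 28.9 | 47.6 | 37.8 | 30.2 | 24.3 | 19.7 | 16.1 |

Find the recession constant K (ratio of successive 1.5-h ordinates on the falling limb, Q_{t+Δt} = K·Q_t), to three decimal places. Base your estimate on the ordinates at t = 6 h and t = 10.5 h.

Using the recession-limb readings at t = 6 h and t = 10.5 h: Q falls from 37.8 to 19.7 L/s over 3 intervals.
K = (Q₂/Q₁)^(1/3) = (19.7/37.8)^(1/3) = 0.805.

K ≈ 0.805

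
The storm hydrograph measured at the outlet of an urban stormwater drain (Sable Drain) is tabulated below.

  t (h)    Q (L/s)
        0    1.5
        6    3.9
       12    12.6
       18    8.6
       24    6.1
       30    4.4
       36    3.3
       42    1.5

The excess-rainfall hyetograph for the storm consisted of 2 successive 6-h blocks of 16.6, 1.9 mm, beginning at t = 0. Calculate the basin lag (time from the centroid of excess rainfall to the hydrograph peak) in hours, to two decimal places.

Centroid of excess rainfall: t_c = Σ P_i·t̄_i / ΣP_i = 3.6162 h (block centres at 3, 9 h).
Hydrograph peak occurs at t = 12 h, so basin lag t_L = 12 − 3.6162 = 8.38 h.

t_L ≈ 8.38 h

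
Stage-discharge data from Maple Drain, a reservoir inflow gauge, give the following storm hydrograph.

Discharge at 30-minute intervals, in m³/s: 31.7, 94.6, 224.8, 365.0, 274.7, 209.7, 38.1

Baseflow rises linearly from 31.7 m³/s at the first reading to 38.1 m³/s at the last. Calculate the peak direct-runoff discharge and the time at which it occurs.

Q_p = 330.10 m³/s at t = 1.5 h

Subtracting baseflow gives direct-runoff ordinates: 0.00, 61.83, 190.97, 330.10, 238.73, 172.67, 0.00 m³/s.
The maximum is 330.10 m³/s, occurring at the reading for t = 1.5 h.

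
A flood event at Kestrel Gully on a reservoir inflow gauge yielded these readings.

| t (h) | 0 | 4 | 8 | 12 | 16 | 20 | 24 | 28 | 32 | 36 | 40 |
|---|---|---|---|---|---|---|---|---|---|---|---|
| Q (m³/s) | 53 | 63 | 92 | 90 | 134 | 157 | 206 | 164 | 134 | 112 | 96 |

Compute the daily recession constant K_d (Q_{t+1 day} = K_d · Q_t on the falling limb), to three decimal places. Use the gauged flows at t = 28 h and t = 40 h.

K_d ≈ 0.343

Between t = 28 h and t = 40 h the flow falls from 164 to 96 m³/s over 3×4 h = 12 h.
Per-interval ratio K = (96/164)^(1/3) = 0.8365; K_d = K^(24/4) = 0.343.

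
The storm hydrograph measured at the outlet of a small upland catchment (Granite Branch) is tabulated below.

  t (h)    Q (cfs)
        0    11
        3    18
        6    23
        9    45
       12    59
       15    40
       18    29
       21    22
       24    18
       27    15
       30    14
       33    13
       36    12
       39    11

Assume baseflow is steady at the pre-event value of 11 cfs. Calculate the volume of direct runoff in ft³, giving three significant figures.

V ≈ 1.90 × 10^6 ft³

Direct-runoff ordinates (Q − Q_b): 0.0, 7.0, 12.0, 34.0, 48.0, 29.0, 18.0, 11.0, 7.0, 4.0, 3.0, 2.0, 1.0, 0.0 cfs.
ΣQ_DR = 176.0 cfs.
With Δt = 3 h = 10800 s, V = ΣQ_DR · Δt = 176.0 × 10800 = 1.90 × 10^6 ft³.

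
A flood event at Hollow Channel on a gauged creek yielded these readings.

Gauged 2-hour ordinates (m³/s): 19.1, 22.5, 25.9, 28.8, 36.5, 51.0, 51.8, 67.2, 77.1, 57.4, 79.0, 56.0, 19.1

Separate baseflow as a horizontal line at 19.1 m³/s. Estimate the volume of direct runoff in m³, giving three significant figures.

Direct-runoff ordinates (Q − Q_b): 0.0, 3.4, 6.8, 9.7, 17.4, 31.9, 32.7, 48.1, 58.0, 38.3, 59.9, 36.9, 0.0 m³/s.
ΣQ_DR = 343.1 m³/s.
With Δt = 2 h = 7200 s, V = ΣQ_DR · Δt = 343.1 × 7200 = 2.47 × 10^6 m³.

V ≈ 2.47 × 10^6 m³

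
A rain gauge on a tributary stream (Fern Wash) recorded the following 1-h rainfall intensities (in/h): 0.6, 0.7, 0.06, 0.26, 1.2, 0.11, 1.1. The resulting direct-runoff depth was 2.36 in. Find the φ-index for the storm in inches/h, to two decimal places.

φ ≈ 0.31 in/h

Only the 4 blocks with intensity above φ contribute runoff: 0.6, 0.7, 1.2, 1.1 in/h.
Σ(I−φ)·Δt = d  ⇒  (0.6+0.7+1.2+1.1 − 4φ)·1 = 2.36
φ = (3.600 − 2.36/1) / 4 = 0.31 in/h.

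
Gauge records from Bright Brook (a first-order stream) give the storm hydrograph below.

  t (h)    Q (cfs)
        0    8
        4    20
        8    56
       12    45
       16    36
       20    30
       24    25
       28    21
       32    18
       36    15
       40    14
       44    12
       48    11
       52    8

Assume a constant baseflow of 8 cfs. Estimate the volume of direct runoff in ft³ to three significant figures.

V ≈ 2.98 × 10^6 ft³

Direct-runoff ordinates (Q − Q_b): 0.0, 12.0, 48.0, 37.0, 28.0, 22.0, 17.0, 13.0, 10.0, 7.0, 6.0, 4.0, 3.0, 0.0 cfs.
ΣQ_DR = 207.0 cfs.
With Δt = 4 h = 14400 s, V = ΣQ_DR · Δt = 207.0 × 14400 = 2.98 × 10^6 ft³.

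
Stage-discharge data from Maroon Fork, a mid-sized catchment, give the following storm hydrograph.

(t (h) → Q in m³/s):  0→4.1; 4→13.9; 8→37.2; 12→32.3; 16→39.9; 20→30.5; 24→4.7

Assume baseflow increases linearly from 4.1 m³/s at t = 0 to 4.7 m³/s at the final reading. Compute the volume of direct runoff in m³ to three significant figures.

Direct-runoff ordinates (Q − Q_b): 0.00, 9.70, 32.90, 27.90, 35.40, 25.90, 0.00 m³/s.
ΣQ_DR = 131.8 m³/s.
With Δt = 4 h = 14400 s, V = ΣQ_DR · Δt = 131.8 × 14400 = 1.90 × 10^6 m³.

V ≈ 1.90 × 10^6 m³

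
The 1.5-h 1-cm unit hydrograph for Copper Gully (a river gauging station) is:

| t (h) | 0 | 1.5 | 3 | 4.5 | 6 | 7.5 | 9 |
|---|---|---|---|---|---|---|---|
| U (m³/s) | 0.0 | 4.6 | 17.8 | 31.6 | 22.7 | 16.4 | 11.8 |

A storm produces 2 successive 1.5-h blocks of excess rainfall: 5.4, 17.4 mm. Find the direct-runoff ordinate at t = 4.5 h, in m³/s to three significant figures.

Q ≈ 48.0 m³/s

By discrete convolution, Q_j = Σ (P_i / 10 mm) · U_{j−i}.
At t = 4.5 h (j=3): Q = (5.4/10)·31.6 + (17.4/10)·17.8 = 48.0 m³/s.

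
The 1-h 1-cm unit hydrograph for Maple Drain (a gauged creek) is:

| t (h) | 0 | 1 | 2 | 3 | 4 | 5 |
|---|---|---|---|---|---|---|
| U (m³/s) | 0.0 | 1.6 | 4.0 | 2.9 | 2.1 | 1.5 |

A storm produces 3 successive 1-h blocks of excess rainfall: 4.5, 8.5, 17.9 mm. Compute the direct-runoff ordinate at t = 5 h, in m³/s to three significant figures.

Q ≈ 7.65 m³/s

By discrete convolution, Q_j = Σ (P_i / 10 mm) · U_{j−i}.
At t = 5 h (j=5): Q = (4.5/10)·1.5 + (8.5/10)·2.1 + (17.9/10)·2.9 = 7.65 m³/s.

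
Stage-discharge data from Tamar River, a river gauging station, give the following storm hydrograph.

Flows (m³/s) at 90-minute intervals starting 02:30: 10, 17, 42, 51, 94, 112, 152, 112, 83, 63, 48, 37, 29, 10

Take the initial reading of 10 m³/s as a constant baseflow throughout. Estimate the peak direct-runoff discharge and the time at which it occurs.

Q_p = 142.0 m³/s at t = 11:30

Subtracting baseflow gives direct-runoff ordinates: 0.0, 7.0, 32.0, 41.0, 84.0, 102.0, 142.0, 102.0, 73.0, 53.0, 38.0, 27.0, 19.0, 0.0 m³/s.
The maximum is 142.0 m³/s, occurring at the reading for t = 11:30.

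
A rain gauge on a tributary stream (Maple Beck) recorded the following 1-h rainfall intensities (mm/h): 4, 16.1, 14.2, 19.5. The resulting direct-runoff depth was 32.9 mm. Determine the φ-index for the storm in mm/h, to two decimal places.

Only the 3 blocks with intensity above φ contribute runoff: 16.1, 14.2, 19.5 mm/h.
Σ(I−φ)·Δt = d  ⇒  (16.1+14.2+19.5 − 3φ)·1 = 32.9
φ = (49.80 − 32.9/1) / 3 = 5.63 mm/h.

φ ≈ 5.63 mm/h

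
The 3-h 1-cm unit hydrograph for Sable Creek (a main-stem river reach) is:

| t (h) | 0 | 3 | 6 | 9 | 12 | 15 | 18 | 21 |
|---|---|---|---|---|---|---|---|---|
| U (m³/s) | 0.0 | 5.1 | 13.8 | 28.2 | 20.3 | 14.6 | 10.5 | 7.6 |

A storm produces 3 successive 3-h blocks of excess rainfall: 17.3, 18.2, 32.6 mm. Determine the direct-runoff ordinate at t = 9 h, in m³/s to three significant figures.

By discrete convolution, Q_j = Σ (P_i / 10 mm) · U_{j−i}.
At t = 9 h (j=3): Q = (17.3/10)·28.2 + (18.2/10)·13.8 + (32.6/10)·5.1 = 90.5 m³/s.

Q ≈ 90.5 m³/s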